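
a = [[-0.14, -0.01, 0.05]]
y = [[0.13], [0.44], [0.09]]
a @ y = [[-0.02]]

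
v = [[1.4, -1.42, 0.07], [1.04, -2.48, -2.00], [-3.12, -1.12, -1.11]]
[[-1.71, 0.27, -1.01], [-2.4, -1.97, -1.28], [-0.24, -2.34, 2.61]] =v@[[-0.23, 0.35, -0.91], [0.97, 0.2, -0.17], [-0.12, 0.92, 0.38]]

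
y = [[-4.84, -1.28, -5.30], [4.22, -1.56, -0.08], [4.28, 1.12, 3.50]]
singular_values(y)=[9.62, 3.53, 0.44]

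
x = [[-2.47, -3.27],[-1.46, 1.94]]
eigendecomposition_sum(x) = [[-2.88, -1.77],[-0.79, -0.49]] + [[0.41, -1.50], [-0.67, 2.43]]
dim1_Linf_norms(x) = [3.27, 1.94]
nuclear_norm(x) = 6.47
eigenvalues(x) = [-3.37, 2.84]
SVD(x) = [[-0.97, 0.23], [0.23, 0.97]] @ diag([4.176458431603046, 2.2904573711579577]) @ [[0.49, 0.87], [-0.87, 0.49]]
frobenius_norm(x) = 4.76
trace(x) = -0.53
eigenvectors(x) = [[-0.96, 0.52], [-0.27, -0.85]]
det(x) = -9.57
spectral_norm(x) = 4.18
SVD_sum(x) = [[-2.01,-3.53],[0.48,0.84]] + [[-0.46,0.26], [-1.94,1.1]]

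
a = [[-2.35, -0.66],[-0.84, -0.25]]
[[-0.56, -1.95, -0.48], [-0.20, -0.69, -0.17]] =a @ [[0.26, 0.9, 0.22], [-0.07, -0.25, -0.06]]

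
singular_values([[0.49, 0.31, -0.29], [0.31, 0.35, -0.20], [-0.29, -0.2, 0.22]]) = [0.92, 0.11, 0.04]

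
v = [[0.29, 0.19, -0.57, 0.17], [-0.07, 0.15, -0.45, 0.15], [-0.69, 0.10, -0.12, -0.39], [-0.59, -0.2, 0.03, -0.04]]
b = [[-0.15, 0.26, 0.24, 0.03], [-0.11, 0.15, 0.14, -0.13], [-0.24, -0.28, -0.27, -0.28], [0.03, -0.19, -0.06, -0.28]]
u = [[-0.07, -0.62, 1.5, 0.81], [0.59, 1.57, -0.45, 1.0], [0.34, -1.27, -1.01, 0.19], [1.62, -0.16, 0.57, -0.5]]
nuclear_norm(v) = 2.18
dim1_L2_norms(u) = [1.82, 2.0, 1.67, 1.8]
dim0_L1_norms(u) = [2.62, 3.62, 3.53, 2.5]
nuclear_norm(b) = 1.28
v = b @ u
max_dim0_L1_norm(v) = 1.64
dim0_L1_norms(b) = [0.53, 0.88, 0.71, 0.72]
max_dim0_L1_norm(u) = 3.62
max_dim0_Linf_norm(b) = 0.28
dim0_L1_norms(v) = [1.64, 0.64, 1.17, 0.75]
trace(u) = -0.01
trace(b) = -0.55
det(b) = -0.00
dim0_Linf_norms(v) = [0.69, 0.2, 0.57, 0.39]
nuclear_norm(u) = 7.15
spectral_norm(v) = 1.04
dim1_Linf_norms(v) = [0.57, 0.45, 0.69, 0.59]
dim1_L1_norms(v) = [1.22, 0.82, 1.3, 0.86]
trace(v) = 0.28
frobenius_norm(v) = 1.33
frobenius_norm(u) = 3.65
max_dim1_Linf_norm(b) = 0.28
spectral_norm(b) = 0.66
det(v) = -0.02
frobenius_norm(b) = 0.79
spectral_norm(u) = 2.21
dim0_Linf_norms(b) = [0.24, 0.28, 0.27, 0.28]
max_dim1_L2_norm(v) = 0.81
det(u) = 9.34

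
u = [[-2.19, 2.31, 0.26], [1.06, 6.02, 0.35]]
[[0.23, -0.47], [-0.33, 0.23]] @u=[[-1.0, -2.3, -0.10], [0.97, 0.62, -0.01]]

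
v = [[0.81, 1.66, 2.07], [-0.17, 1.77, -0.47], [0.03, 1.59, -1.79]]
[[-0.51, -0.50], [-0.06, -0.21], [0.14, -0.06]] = v @ [[-0.08,-0.05], [-0.08,-0.15], [-0.15,-0.1]]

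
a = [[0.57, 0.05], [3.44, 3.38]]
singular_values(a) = [4.84, 0.36]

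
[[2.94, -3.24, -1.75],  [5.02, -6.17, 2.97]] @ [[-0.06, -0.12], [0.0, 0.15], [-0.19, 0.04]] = [[0.16, -0.91], [-0.87, -1.41]]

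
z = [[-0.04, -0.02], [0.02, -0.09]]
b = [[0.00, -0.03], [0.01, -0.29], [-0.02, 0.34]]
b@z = [[-0.0,0.00], [-0.01,0.03], [0.01,-0.03]]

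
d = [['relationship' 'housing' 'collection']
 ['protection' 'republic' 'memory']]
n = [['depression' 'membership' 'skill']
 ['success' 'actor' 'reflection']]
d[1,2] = 'memory'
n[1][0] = 'success'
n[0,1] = 'membership'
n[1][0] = 'success'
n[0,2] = 'skill'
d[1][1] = 'republic'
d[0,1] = 'housing'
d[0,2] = 'collection'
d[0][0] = 'relationship'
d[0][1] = 'housing'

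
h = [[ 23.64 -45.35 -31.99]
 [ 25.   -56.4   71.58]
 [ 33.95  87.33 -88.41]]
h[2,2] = -88.41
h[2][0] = 33.95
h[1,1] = -56.4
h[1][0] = 25.0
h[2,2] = -88.41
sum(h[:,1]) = -14.420000000000002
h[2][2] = -88.41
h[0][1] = -45.35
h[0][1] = -45.35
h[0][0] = 23.64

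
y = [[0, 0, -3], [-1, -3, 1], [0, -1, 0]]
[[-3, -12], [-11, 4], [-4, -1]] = y @ [[0, -3], [4, 1], [1, 4]]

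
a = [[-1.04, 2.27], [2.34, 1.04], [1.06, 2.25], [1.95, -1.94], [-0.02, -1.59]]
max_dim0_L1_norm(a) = 9.09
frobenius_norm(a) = 5.39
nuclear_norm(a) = 7.57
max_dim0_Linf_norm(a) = 2.34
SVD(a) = [[-0.58, 0.17],  [-0.13, -0.75],  [-0.47, -0.44],  [0.54, -0.46],  [0.37, 0.1]] @ diag([4.225093299361032, 3.349774113532807]) @ [[0.2, -0.98],[-0.98, -0.2]]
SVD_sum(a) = [[-0.48, 2.38],[-0.11, 0.54],[-0.40, 1.95],[0.46, -2.24],[0.31, -1.52]] + [[-0.56, -0.11], [2.45, 0.5], [1.46, 0.30], [1.49, 0.3], [-0.33, -0.07]]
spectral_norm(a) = 4.23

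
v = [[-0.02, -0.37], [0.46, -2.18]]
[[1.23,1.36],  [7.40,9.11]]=v @ [[0.26,1.9], [-3.34,-3.78]]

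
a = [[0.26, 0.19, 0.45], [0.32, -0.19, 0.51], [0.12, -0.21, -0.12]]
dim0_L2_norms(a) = [0.43, 0.34, 0.69]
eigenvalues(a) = [(0.37+0j), (-0.21+0.21j), (-0.21-0.21j)]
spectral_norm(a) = 0.80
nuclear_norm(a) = 1.27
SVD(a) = [[-0.65, -0.52, -0.56],[-0.76, 0.49, 0.43],[0.05, 0.7, -0.71]] @ diag([0.796361178275539, 0.36136238861016307, 0.11369299817294211]) @ [[-0.51, 0.01, -0.86], [0.29, -0.94, -0.19], [-0.81, -0.35, 0.47]]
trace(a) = -0.05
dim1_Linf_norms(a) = [0.45, 0.51, 0.21]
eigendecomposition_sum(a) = [[0.37+0.00j,  (-0+0j),  0.34+0.00j],  [0.21+0.00j,  (-0+0j),  0.19+0.00j],  [-0.00+0.00j,  0.00-0.00j,  (-0-0j)]] + [[-0.05-0.05j,0.10+0.10j,0.06-0.14j], [0.05-0.07j,(-0.09+0.12j),0.16+0.05j], [(0.06+0.06j),-0.11-0.10j,-0.06+0.15j]] + [[(-0.05+0.05j), 0.10-0.10j, (0.06+0.14j)], [(0.05+0.07j), -0.09-0.12j, (0.16-0.05j)], [(0.06-0.06j), -0.11+0.10j, (-0.06-0.15j)]]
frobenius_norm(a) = 0.88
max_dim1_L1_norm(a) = 1.02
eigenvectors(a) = [[(-0.87+0j), (-0.06+0.54j), (-0.06-0.54j)],[-0.50+0.00j, (-0.6+0j), (-0.6-0j)],[0.00+0.00j, 0.06-0.59j, (0.06+0.59j)]]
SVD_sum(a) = [[0.26, -0.01, 0.44], [0.31, -0.01, 0.52], [-0.02, 0.0, -0.03]] + [[-0.05, 0.17, 0.04], [0.05, -0.16, -0.03], [0.08, -0.24, -0.05]] + [[0.05, 0.02, -0.03], [-0.04, -0.02, 0.02], [0.07, 0.03, -0.04]]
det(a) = 0.03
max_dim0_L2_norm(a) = 0.69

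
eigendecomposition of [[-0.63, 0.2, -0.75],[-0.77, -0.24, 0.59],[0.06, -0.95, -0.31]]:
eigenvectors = [[-0.77+0.00j, -0.24-0.38j, (-0.24+0.38j)],[-0.40+0.00j, 0.65+0.00j, (0.65-0j)],[(-0.49+0j), -0.15+0.60j, -0.15-0.60j]]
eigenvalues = [(-1+0j), (-0.09+1j), (-0.09-1j)]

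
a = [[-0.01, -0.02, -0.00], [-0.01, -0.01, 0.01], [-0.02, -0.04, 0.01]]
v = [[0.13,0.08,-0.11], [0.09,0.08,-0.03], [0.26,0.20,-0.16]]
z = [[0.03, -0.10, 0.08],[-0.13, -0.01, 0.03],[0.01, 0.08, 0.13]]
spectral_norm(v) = 0.43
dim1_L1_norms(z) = [0.21, 0.17, 0.22]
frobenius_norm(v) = 0.43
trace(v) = 0.05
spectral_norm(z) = 0.16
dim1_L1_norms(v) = [0.32, 0.2, 0.62]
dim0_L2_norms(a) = [0.02, 0.05, 0.01]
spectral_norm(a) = 0.05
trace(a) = -0.01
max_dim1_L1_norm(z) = 0.22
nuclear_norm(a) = 0.06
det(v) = -0.00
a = v @ z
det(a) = -0.00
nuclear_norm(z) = 0.42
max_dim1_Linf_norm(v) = 0.26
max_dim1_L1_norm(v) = 0.62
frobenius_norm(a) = 0.05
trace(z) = 0.15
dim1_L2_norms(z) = [0.13, 0.13, 0.15]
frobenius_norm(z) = 0.24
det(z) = -0.00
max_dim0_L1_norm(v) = 0.48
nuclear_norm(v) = 0.47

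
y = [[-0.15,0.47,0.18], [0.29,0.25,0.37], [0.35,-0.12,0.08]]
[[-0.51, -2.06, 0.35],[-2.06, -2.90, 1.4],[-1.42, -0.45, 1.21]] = y@[[-5.13, -1.05, 5.21], [-2.88, -2.73, 3.4], [0.40, -5.18, -2.59]]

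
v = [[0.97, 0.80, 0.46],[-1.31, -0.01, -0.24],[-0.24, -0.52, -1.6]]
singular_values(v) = [2.13, 1.28, 0.52]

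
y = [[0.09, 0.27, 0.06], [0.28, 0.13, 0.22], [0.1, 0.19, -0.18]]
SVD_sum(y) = [[0.17, 0.18, 0.09], [0.22, 0.24, 0.11], [0.09, 0.10, 0.04]] + [[-0.01,0.04,-0.07], [0.02,-0.08,0.13], [-0.04,0.13,-0.2]] + [[-0.07, 0.05, 0.04], [0.03, -0.02, -0.02], [0.05, -0.03, -0.03]]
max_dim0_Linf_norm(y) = 0.28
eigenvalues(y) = [0.45, -0.12, -0.29]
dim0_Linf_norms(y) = [0.28, 0.27, 0.22]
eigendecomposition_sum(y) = [[0.17, 0.19, 0.08],  [0.21, 0.24, 0.10],  [0.09, 0.10, 0.04]] + [[-0.07, 0.03, 0.06], [0.05, -0.02, -0.04], [0.04, -0.02, -0.03]] + [[-0.01,  0.04,  -0.08],  [0.02,  -0.08,  0.16],  [-0.03,  0.11,  -0.2]]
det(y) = 0.02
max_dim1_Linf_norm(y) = 0.28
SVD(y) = [[-0.58, -0.27, 0.77], [-0.75, 0.53, -0.38], [-0.3, -0.80, -0.51]] @ diag([0.4535485297359567, 0.2941917878964357, 0.1206023345903821]) @ [[-0.65, -0.69, -0.32], [0.15, -0.53, 0.83], [-0.75, 0.49, 0.45]]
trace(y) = 0.04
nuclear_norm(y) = 0.87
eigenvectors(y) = [[0.6, 0.77, 0.30], [0.74, -0.52, -0.59], [0.32, -0.38, 0.75]]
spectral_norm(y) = 0.45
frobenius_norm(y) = 0.55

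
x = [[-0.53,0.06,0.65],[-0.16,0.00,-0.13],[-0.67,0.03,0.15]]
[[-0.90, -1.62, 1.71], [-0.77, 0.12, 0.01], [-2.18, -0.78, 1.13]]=x @ [[3.65, 0.71, -1.34],[1.7, -0.9, -0.22],[1.44, -1.83, 1.56]]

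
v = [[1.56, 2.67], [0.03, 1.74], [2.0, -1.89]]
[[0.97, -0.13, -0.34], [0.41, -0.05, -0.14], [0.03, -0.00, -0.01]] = v@[[0.23, -0.03, -0.08], [0.23, -0.03, -0.08]]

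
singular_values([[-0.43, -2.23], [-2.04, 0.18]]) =[2.31, 2.0]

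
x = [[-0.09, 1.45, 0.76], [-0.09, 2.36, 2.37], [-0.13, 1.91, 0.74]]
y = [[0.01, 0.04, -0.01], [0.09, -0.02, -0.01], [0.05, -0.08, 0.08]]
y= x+[[0.10, -1.41, -0.77], [0.18, -2.38, -2.38], [0.18, -1.99, -0.66]]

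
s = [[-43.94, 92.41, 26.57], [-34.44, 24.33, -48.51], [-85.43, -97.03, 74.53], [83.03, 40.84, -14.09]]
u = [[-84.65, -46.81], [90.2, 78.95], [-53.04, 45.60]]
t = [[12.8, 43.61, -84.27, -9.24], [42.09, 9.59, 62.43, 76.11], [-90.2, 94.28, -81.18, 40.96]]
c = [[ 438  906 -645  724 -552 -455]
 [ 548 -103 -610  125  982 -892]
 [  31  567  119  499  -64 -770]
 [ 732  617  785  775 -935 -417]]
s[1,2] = -48.51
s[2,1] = -97.03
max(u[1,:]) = 90.2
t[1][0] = 42.09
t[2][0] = -90.2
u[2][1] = 45.6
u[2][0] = -53.04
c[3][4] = -935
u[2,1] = 45.6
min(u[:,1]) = -46.81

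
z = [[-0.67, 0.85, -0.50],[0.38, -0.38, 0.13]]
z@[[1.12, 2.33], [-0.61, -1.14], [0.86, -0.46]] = [[-1.7, -2.30], [0.77, 1.26]]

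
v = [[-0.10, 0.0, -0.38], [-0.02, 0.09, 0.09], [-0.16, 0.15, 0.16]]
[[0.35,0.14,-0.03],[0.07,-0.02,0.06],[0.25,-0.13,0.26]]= v @ [[-1.04,  0.71,  -1.3], [1.26,  0.50,  -0.08], [-0.66,  -0.55,  0.41]]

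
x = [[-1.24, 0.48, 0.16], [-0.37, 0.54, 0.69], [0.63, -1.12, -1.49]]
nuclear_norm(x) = 3.36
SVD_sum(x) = [[-0.50, 0.56, 0.66], [-0.47, 0.53, 0.62], [0.96, -1.08, -1.27]] + [[-0.74, -0.08, -0.50], [0.10, 0.01, 0.07], [-0.33, -0.04, -0.22]] + [[0.00, 0.0, -0.00], [-0.0, -0.00, 0.00], [-0.0, -0.0, 0.00]]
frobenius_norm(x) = 2.56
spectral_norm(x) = 2.36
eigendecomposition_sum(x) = [[(-0.62-0.37j), 0.24-0.04j, (0.08-0.25j)], [(-0.19-1.03j), (0.27+0.22j), 0.35-0.15j], [(0.32+2.19j), (-0.56-0.49j), (-0.75+0.29j)]] + [[-0.62+0.37j, (0.24+0.04j), 0.08+0.25j], [-0.19+1.03j, (0.27-0.22j), 0.35+0.15j], [(0.32-2.19j), -0.56+0.49j, -0.75-0.29j]] + [[0j, -0.00-0.00j, -0.00+0.00j],[0j, -0.01-0.00j, -0.00+0.00j],[(-0-0j), 0j, 0.00-0.00j]]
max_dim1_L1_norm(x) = 3.24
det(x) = -0.00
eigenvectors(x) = [[(-0.18+0.22j), -0.18-0.22j, 0.25+0.00j], [(-0.41+0.01j), (-0.41-0.01j), 0.82+0.00j], [(0.87+0j), (0.87-0j), -0.51+0.00j]]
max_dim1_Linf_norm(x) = 1.49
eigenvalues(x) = [(-1.09+0.14j), (-1.09-0.14j), (-0+0j)]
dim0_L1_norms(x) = [2.24, 2.14, 2.34]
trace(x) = -2.19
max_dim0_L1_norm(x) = 2.34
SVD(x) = [[-0.42, 0.9, -0.06], [-0.4, -0.12, 0.91], [0.81, 0.41, 0.41]] @ diag([2.364352037153677, 0.9896643225972223, 0.001993234918606904]) @ [[0.50, -0.56, -0.66], [-0.83, -0.09, -0.55], [-0.25, -0.82, 0.51]]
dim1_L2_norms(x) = [1.34, 0.95, 1.97]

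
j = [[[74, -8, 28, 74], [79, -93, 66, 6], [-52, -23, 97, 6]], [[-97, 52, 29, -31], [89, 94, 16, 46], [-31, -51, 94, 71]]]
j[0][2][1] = -23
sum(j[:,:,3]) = 172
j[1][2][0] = -31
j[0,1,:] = [79, -93, 66, 6]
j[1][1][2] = 16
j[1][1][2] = 16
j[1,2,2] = 94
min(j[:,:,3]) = -31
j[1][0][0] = -97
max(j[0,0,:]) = 74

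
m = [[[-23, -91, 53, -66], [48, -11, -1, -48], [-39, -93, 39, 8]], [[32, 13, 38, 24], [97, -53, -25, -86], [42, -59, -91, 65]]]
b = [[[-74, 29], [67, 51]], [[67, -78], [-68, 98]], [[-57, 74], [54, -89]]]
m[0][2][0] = -39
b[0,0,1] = 29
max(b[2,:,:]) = 74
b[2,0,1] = 74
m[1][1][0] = 97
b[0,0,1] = 29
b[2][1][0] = 54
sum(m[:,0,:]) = -20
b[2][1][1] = -89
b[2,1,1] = -89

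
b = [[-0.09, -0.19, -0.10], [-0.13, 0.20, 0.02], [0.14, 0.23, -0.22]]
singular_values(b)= [0.38, 0.24, 0.16]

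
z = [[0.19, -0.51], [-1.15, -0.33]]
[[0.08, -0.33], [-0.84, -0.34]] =z @ [[0.7,0.10], [0.1,0.68]]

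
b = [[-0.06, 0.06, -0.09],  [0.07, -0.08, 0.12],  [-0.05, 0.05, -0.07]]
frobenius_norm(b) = 0.23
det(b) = 0.00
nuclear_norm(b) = 0.23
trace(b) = -0.21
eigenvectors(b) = [[0.55, -0.55, -0.19], [-0.71, -0.81, 0.75], [0.45, -0.19, 0.64]]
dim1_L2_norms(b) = [0.12, 0.16, 0.1]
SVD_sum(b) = [[-0.06, 0.06, -0.09], [0.07, -0.08, 0.12], [-0.05, 0.05, -0.07]] + [[-0.00, -0.0, 0.00], [-0.00, -0.00, 0.0], [-0.0, -0.0, 0.00]] + [[-0.0, -0.00, -0.0], [-0.00, -0.0, -0.0], [0.00, 0.00, 0.0]]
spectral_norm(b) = 0.23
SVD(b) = [[-0.55, -0.36, -0.75], [0.71, -0.68, -0.19], [-0.44, -0.64, 0.63]] @ diag([0.2254807901728161, 0.00743012543244086, 0.0017906700144466332]) @ [[0.46, -0.50, 0.73], [0.86, 0.05, -0.51], [0.21, 0.87, 0.45]]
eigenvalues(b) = [-0.21, -0.0, 0.0]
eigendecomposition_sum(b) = [[-0.06, 0.06, -0.09], [0.08, -0.08, 0.12], [-0.05, 0.05, -0.07]] + [[-0.00, -0.00, 0.0], [-0.00, -0.0, 0.0], [-0.0, -0.0, 0.0]] + [[0.0, -0.0, -0.00], [-0.00, 0.00, 0.00], [-0.0, 0.00, 0.0]]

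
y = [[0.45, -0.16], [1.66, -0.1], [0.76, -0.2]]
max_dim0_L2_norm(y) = 1.88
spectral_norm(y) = 1.89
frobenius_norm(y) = 1.90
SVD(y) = [[-0.25, 0.61], [-0.88, -0.47], [-0.41, 0.64]] @ diag([1.8918545295783307, 0.17940579398100248]) @ [[-0.99, 0.11], [-0.11, -0.99]]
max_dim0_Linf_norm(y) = 1.66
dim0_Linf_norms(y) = [1.66, 0.2]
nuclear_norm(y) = 2.07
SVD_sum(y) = [[0.46, -0.05],[1.65, -0.18],[0.77, -0.09]] + [[-0.01,-0.11], [0.01,0.08], [-0.01,-0.11]]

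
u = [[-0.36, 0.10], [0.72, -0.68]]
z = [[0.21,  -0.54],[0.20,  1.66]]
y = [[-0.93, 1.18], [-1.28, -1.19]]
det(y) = 2.62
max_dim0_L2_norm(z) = 1.75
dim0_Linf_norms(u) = [0.72, 0.68]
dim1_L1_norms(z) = [0.75, 1.86]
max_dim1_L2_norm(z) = 1.67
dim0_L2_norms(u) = [0.8, 0.69]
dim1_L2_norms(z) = [0.58, 1.67]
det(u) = 0.17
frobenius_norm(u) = 1.06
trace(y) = -2.12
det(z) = 0.46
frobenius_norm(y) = 2.30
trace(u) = -1.04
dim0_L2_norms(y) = [1.58, 1.68]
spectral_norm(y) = 1.76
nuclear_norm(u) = 1.21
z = u @ y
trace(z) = 1.87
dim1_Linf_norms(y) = [1.18, 1.28]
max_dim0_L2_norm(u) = 0.8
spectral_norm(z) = 1.75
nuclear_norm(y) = 3.25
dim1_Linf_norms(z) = [0.54, 1.66]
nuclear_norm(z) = 2.01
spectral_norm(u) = 1.05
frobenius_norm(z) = 1.77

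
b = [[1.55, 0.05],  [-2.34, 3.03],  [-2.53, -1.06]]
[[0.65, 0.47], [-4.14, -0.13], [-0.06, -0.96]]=b@[[0.45,0.30], [-1.02,0.19]]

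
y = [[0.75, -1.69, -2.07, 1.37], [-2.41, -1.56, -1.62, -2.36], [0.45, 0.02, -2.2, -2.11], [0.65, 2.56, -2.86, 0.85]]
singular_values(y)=[4.65, 4.38, 2.86, 1.54]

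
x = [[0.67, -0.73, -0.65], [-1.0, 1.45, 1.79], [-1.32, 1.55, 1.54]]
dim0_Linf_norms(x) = [1.32, 1.55, 1.79]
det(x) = 0.00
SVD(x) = [[-0.31,-0.48,0.82], [0.67,-0.73,-0.17], [0.68,0.49,0.55]] @ diag([3.7564389650410703, 0.341416708177912, 0.0009660735658121719]) @ [[-0.47, 0.6, 0.65], [-0.71, 0.17, -0.68], [-0.52, -0.78, 0.35]]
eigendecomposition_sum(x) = [[0.55+0.00j, (-0.69+0j), (-0.74+0j)],[(-1.21+0j), 1.52+0.00j, (1.63-0j)],[-1.21+0.00j, 1.52+0.00j, 1.62-0.00j]] + [[(0.06+0.18j), -0.02-0.05j, 0.05+0.13j], [(0.11+0.29j), (-0.03-0.07j), 0.08+0.20j], [-0.05-0.14j, (0.02+0.03j), -0.04-0.10j]] + [[0.06-0.18j, (-0.02+0.05j), (0.05-0.13j)],[(0.11-0.29j), -0.03+0.07j, (0.08-0.2j)],[-0.05+0.14j, (0.02-0.03j), (-0.04+0.1j)]]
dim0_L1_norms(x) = [2.99, 3.73, 3.98]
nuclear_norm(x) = 4.10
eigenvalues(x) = [(3.69+0j), (-0.02+0.01j), (-0.02-0.01j)]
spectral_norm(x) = 3.76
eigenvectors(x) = [[0.31+0.00j, (-0.48-0.02j), (-0.48+0.02j)],[-0.67+0.00j, -0.79+0.00j, (-0.79-0j)],[-0.67+0.00j, 0.38-0.01j, 0.38+0.01j]]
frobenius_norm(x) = 3.77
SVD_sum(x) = [[0.55, -0.70, -0.76], [-1.18, 1.49, 1.62], [-1.20, 1.52, 1.65]] + [[0.12,-0.03,0.11], [0.18,-0.04,0.17], [-0.12,0.03,-0.11]] + [[-0.0,  -0.0,  0.0],  [0.0,  0.0,  -0.0],  [-0.0,  -0.0,  0.00]]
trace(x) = 3.66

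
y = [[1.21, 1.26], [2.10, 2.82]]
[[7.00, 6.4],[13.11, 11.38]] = y @[[4.20, 4.84], [1.52, 0.43]]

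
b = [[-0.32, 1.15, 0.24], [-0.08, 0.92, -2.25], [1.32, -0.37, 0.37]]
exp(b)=[[0.12,1.67,-1.65], [-2.32,2.37,-4.57], [1.48,0.38,1.56]]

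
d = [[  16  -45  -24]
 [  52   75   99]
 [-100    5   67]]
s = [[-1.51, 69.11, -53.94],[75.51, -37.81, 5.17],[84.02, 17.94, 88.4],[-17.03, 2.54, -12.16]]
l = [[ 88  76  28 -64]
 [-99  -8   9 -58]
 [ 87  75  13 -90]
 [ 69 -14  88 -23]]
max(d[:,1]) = 75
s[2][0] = 84.02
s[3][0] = -17.03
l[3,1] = -14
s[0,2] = -53.94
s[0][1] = 69.11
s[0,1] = 69.11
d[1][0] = 52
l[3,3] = -23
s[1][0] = 75.51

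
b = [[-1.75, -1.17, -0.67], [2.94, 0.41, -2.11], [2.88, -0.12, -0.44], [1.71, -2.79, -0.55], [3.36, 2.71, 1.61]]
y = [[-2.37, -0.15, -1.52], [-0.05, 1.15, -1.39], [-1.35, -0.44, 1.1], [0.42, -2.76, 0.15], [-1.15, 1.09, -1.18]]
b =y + [[0.62, -1.02, 0.85], [2.99, -0.74, -0.72], [4.23, 0.32, -1.54], [1.29, -0.03, -0.70], [4.51, 1.62, 2.79]]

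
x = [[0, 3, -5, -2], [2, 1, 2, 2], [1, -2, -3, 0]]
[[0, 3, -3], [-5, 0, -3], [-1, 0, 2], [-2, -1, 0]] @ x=[[3, 9, 15, 6], [-3, -9, 34, 10], [2, -7, -1, 2], [-2, -7, 8, 2]]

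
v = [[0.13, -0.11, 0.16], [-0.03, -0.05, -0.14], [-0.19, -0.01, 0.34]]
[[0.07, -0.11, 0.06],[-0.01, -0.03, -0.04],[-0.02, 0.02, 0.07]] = v@[[0.28, -0.19, 0.09], [-0.19, 0.75, -0.03], [0.09, -0.03, 0.26]]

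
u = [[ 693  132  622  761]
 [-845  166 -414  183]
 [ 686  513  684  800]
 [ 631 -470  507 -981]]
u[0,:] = [693, 132, 622, 761]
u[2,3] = 800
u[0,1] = 132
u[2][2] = 684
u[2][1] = 513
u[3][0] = 631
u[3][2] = 507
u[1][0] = -845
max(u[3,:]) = 631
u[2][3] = 800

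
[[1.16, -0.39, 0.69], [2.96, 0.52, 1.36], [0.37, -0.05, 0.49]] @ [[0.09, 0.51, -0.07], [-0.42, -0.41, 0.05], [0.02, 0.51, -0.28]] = [[0.28, 1.1, -0.29], [0.08, 1.99, -0.56], [0.06, 0.46, -0.17]]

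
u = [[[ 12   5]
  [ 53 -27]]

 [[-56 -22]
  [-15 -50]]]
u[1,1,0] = -15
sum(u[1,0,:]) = -78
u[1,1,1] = -50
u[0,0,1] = 5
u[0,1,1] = -27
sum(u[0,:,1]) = -22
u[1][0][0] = -56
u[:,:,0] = [[12, 53], [-56, -15]]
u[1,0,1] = -22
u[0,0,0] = 12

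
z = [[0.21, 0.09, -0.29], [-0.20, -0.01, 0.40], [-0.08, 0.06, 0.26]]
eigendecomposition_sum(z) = [[0.11, -0.01, -0.24], [-0.17, 0.02, 0.38], [-0.13, 0.01, 0.28]] + [[0.10, 0.1, -0.05],[-0.02, -0.02, 0.01],[0.05, 0.04, -0.02]] + [[0.0,  0.01,  -0.0], [-0.0,  -0.0,  0.0], [0.00,  0.0,  -0.0]]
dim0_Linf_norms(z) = [0.21, 0.09, 0.4]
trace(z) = 0.46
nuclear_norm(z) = 0.76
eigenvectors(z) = [[0.45, -0.89, 0.73], [-0.72, 0.22, -0.59], [-0.53, -0.41, 0.35]]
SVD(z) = [[-0.57, -0.69, -0.45], [0.71, -0.13, -0.69], [0.42, -0.71, 0.57]] @ diag([0.6309337129931151, 0.1261815589843355, 0.0009295057848546628]) @ [[-0.47, -0.05, 0.88], [-0.48, -0.82, -0.31], [-0.74, 0.57, -0.36]]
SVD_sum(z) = [[0.17, 0.02, -0.32],[-0.21, -0.02, 0.39],[-0.12, -0.01, 0.23]] + [[0.04, 0.07, 0.03], [0.01, 0.01, 0.01], [0.04, 0.07, 0.03]] + [[0.0, -0.00, 0.0], [0.00, -0.00, 0.0], [-0.00, 0.0, -0.00]]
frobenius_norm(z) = 0.64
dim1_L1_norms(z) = [0.59, 0.61, 0.4]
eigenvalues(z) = [0.41, 0.05, -0.0]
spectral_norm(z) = 0.63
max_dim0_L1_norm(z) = 0.95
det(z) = -0.00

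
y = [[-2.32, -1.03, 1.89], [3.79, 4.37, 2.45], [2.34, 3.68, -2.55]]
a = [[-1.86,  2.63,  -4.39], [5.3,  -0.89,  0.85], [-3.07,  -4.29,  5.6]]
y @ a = [[-6.95, -13.29, 19.89], [8.59, -4.43, 0.8], [22.98, 13.82, -21.42]]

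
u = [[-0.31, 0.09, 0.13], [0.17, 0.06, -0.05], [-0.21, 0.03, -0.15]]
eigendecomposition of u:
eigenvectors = [[-0.34+0.48j, (-0.34-0.48j), (0.2+0j)], [(0.15-0.2j), 0.15+0.20j, (0.98+0j)], [-0.77+0.00j, -0.77-0.00j, (-0.05+0j)]]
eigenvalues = [(-0.25+0.14j), (-0.25-0.14j), (0.1+0j)]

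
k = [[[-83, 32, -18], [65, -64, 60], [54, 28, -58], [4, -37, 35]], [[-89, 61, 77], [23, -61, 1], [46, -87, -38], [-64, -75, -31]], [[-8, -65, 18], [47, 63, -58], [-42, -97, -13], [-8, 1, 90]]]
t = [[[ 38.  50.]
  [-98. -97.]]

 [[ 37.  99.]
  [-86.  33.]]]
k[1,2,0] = 46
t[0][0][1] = 50.0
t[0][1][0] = -98.0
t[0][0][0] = 38.0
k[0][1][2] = 60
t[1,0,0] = 37.0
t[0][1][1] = -97.0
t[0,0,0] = 38.0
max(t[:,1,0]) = -86.0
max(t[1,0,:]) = 99.0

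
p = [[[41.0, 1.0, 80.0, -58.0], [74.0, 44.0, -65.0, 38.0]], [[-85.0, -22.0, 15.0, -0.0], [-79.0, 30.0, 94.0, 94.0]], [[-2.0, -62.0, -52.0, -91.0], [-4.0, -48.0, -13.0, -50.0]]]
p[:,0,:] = [[41.0, 1.0, 80.0, -58.0], [-85.0, -22.0, 15.0, -0.0], [-2.0, -62.0, -52.0, -91.0]]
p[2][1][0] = -4.0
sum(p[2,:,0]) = -6.0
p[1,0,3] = -0.0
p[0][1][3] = 38.0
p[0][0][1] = 1.0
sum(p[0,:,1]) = 45.0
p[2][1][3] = -50.0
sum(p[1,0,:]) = -92.0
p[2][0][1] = -62.0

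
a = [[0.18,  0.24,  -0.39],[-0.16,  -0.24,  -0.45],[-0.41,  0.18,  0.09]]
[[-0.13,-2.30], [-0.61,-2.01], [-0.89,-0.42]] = a@[[2.10, 1.22], [-0.61, -2.12], [0.93, 5.16]]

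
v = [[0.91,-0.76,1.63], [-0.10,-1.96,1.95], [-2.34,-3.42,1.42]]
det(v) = -0.02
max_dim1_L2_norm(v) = 4.38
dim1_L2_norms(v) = [2.02, 2.77, 4.38]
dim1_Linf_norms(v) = [1.63, 1.96, 3.42]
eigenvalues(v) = [(0.19+2.66j), (0.19-2.66j), (-0+0j)]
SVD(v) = [[0.21, -0.75, 0.63], [0.50, -0.47, -0.73], [0.84, 0.47, 0.28]] @ diag([5.073184732660784, 2.273300006172808, 0.001936551637878971]) @ [[-0.36, -0.79, 0.5], [-0.76, -0.06, -0.64], [-0.54, 0.61, 0.58]]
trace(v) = 0.37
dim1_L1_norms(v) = [3.3, 4.01, 7.18]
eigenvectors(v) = [[0.01+0.40j, 0.01-0.40j, (0.54+0j)], [(-0.29+0.35j), (-0.29-0.35j), -0.61+0.00j], [-0.80+0.00j, -0.80-0.00j, -0.58+0.00j]]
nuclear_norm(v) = 7.35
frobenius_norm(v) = 5.56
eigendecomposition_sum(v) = [[0.46+0.58j,-0.38+0.87j,(0.82-0.38j)], [-0.05+0.83j,-0.98+0.45j,0.97+0.30j], [-1.17+0.88j,-1.71-0.80j,0.71+1.64j]] + [[0.46-0.58j, -0.38-0.87j, (0.82+0.38j)], [-0.05-0.83j, -0.98-0.45j, 0.97-0.30j], [(-1.17-0.88j), -1.71+0.80j, 0.71-1.64j]] + [[(-0+0j), -0j, -0.00+0.00j], [0.00-0.00j, -0.00+0.00j, 0.00-0.00j], [-0j, -0.00+0.00j, -0j]]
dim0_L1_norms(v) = [3.35, 6.14, 5.0]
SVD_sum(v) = [[-0.39, -0.86, 0.54], [-0.91, -2.02, 1.27], [-1.52, -3.36, 2.11]] + [[1.3, 0.10, 1.09], [0.81, 0.06, 0.68], [-0.82, -0.06, -0.69]] + [[-0.00, 0.00, 0.0], [0.0, -0.0, -0.00], [-0.00, 0.00, 0.0]]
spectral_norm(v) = 5.07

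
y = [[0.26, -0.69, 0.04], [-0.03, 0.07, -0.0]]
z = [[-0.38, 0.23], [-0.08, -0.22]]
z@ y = [[-0.11, 0.28, -0.02], [-0.01, 0.04, -0.0]]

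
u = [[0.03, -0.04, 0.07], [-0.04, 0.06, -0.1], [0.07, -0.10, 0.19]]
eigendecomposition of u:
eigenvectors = [[-0.32, 0.85, -0.41], [0.45, 0.52, 0.72], [-0.83, -0.04, 0.55]]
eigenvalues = [0.27, 0.0, 0.01]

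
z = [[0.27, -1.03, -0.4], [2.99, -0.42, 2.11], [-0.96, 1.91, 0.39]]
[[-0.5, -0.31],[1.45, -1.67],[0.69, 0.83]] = z @ [[-0.79, -0.78], [-0.39, -0.02], [1.73, 0.31]]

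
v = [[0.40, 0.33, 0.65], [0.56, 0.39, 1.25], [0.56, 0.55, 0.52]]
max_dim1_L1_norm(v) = 2.2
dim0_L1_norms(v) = [1.52, 1.27, 2.42]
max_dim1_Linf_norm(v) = 1.25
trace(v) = 1.31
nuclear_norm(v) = 2.25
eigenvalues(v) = [1.7, 0.0, -0.39]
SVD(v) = [[-0.45,0.06,-0.89], [-0.76,-0.56,0.34], [-0.48,0.83,0.29]] @ diag([1.8593512524335594, 0.3858910051572928, 0.0010257740735956226]) @ [[-0.47, -0.38, -0.80], [0.46, 0.67, -0.59], [-0.76, 0.64, 0.14]]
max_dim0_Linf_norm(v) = 1.25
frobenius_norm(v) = 1.90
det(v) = -0.00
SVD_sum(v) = [[0.39, 0.32, 0.66], [0.66, 0.53, 1.12], [0.41, 0.34, 0.71]] + [[0.01, 0.02, -0.01], [-0.10, -0.14, 0.13], [0.15, 0.21, -0.19]] + [[0.0, -0.00, -0.0], [-0.00, 0.00, 0.0], [-0.00, 0.0, 0.0]]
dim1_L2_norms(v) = [0.83, 1.42, 0.94]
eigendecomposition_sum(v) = [[0.41, 0.36, 0.6],[0.65, 0.56, 0.95],[0.5, 0.43, 0.73]] + [[0.00, -0.0, -0.0], [-0.0, 0.00, 0.0], [-0.00, 0.00, 0.00]] + [[-0.01,  -0.03,  0.05], [-0.09,  -0.17,  0.30], [0.06,  0.12,  -0.21]]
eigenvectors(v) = [[-0.45, -0.76, -0.13], [-0.71, 0.64, -0.81], [-0.54, 0.14, 0.57]]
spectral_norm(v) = 1.86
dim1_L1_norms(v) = [1.38, 2.2, 1.63]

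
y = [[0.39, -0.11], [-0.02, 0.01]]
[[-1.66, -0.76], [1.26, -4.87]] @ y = [[-0.63,0.18], [0.59,-0.19]]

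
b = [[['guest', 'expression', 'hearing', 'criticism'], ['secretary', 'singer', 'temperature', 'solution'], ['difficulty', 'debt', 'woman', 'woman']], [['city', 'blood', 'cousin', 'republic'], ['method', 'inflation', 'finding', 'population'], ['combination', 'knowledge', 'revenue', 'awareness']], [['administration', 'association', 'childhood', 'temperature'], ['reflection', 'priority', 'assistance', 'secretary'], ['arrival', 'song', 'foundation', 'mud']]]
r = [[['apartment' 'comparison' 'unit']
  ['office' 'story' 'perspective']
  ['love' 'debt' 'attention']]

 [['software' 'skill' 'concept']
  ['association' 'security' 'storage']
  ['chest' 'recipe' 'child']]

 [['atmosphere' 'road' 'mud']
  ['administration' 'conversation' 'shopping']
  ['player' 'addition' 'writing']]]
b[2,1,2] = 'assistance'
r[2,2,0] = 'player'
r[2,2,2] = 'writing'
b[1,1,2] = 'finding'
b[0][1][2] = 'temperature'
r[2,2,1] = 'addition'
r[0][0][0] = 'apartment'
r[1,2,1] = 'recipe'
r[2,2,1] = 'addition'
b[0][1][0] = 'secretary'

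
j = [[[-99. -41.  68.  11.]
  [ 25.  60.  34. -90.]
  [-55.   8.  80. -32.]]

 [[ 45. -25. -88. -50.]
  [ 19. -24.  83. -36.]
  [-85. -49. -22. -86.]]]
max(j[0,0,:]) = 68.0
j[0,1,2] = 34.0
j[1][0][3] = -50.0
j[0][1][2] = 34.0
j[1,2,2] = -22.0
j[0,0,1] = -41.0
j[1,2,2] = -22.0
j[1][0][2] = -88.0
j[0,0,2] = 68.0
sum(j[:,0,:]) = -179.0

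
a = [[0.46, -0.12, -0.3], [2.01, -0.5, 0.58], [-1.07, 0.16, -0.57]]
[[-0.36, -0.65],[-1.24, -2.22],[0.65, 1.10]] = a @ [[-0.76, -1.23],[-0.35, -0.11],[0.19, 0.34]]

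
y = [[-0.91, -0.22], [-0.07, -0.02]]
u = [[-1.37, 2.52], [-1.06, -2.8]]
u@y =[[1.07,0.25], [1.16,0.29]]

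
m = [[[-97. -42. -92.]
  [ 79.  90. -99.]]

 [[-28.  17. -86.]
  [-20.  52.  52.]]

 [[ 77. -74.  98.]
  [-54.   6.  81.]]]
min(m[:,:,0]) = -97.0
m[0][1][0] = 79.0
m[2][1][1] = 6.0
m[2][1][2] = 81.0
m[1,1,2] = 52.0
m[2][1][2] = 81.0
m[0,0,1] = -42.0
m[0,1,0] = 79.0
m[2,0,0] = 77.0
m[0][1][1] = 90.0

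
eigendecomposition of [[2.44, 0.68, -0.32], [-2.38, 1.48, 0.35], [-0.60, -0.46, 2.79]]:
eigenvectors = [[(0.16+0.39j), 0.16-0.39j, -0.06+0.00j], [-0.86+0.00j, -0.86-0.00j, 0.41+0.00j], [(-0.27-0.09j), (-0.27+0.09j), (0.91+0j)]]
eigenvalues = [(2.04+1.11j), (2.04-1.11j), (2.62+0j)]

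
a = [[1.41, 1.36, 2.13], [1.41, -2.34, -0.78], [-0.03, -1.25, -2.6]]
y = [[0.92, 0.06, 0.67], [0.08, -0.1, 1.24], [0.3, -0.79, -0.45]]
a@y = [[2.04,-1.73,1.67], [0.88,0.93,-1.61], [-0.91,2.18,-0.4]]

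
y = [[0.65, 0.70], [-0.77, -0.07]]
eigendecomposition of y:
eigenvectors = [[(-0.34-0.6j), (-0.34+0.6j)], [0.72+0.00j, (0.72-0j)]]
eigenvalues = [(0.29+0.64j), (0.29-0.64j)]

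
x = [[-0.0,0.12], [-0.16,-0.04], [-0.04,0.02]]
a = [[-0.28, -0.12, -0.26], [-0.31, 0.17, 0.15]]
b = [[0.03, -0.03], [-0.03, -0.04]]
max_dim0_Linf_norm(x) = 0.16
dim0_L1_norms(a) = [0.59, 0.29, 0.41]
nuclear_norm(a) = 0.78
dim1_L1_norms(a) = [0.66, 0.63]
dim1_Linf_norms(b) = [0.03, 0.04]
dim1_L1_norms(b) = [0.06, 0.07]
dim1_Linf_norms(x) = [0.12, 0.16, 0.04]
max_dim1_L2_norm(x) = 0.16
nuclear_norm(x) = 0.29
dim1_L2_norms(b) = [0.04, 0.05]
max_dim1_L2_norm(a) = 0.4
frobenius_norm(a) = 0.55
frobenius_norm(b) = 0.07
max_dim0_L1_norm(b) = 0.07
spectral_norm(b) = 0.05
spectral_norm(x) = 0.17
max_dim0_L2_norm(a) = 0.42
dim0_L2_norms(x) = [0.16, 0.13]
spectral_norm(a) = 0.43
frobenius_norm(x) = 0.21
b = a @ x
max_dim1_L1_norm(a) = 0.66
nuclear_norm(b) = 0.09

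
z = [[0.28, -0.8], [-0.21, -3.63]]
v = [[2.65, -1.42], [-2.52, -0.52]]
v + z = [[2.93, -2.22], [-2.73, -4.15]]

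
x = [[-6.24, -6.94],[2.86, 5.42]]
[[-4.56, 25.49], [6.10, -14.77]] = x @ [[-1.26, -2.55], [1.79, -1.38]]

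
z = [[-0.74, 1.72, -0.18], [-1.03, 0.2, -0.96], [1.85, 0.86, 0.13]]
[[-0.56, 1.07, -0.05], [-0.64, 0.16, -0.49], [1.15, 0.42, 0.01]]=z @ [[0.65, -0.05, -0.04],[-0.05, 0.6, 0.01],[-0.04, 0.01, 0.56]]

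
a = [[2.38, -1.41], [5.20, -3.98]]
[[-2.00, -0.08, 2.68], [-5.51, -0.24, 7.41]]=a@[[-0.08, -0.00, 0.10], [1.28, 0.06, -1.73]]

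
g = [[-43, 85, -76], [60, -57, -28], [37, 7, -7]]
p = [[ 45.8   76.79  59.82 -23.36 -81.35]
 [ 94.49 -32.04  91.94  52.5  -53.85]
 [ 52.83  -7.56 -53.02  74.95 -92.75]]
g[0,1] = 85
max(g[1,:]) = 60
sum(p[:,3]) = 104.09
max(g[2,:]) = 37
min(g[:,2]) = -76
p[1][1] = -32.04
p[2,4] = -92.75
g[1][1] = -57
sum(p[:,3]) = 104.09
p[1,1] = -32.04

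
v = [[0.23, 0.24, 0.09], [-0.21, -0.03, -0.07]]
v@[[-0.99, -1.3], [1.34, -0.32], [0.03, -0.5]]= [[0.10, -0.42],  [0.17, 0.32]]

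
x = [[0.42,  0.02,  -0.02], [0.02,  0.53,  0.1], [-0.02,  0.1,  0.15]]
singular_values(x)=[0.56, 0.42, 0.12]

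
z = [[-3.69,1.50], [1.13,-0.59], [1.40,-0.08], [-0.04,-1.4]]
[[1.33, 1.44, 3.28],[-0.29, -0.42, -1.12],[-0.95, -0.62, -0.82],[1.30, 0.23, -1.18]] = z@[[-0.73,-0.45,-0.54], [-0.91,-0.15,0.86]]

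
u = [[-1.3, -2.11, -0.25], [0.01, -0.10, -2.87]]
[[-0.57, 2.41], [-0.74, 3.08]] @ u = [[0.77, 0.96, -6.77], [0.99, 1.25, -8.65]]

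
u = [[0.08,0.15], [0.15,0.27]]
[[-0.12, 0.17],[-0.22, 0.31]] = u @ [[-0.46, 0.63],[-0.57, 0.78]]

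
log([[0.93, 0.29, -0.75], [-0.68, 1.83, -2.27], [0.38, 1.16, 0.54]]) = [[0.1, 0.33, -0.42],[-0.14, 1.04, -1.38],[0.46, 0.63, 0.33]]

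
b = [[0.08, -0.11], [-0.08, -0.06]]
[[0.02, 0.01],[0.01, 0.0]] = b @ [[0.01, 0.00], [-0.21, -0.08]]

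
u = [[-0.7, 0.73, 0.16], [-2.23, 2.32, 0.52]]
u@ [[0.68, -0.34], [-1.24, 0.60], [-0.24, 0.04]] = [[-1.42, 0.68], [-4.52, 2.17]]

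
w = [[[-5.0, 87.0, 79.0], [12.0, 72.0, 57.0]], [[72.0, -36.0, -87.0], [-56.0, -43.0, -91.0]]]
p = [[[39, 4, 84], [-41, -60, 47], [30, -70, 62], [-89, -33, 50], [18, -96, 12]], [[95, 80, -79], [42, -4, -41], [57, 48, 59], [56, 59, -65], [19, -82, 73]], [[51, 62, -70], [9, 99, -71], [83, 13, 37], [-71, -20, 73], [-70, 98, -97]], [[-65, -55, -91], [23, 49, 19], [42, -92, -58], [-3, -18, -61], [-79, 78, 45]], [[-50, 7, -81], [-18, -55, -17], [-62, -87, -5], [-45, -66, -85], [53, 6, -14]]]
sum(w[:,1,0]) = -44.0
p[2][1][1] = 99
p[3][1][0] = 23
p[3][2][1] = -92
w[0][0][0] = -5.0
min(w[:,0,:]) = -87.0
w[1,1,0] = -56.0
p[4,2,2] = -5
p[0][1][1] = -60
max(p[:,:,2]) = 84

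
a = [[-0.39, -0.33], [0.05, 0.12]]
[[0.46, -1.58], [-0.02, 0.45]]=a @ [[-1.59, 1.36], [0.50, 3.17]]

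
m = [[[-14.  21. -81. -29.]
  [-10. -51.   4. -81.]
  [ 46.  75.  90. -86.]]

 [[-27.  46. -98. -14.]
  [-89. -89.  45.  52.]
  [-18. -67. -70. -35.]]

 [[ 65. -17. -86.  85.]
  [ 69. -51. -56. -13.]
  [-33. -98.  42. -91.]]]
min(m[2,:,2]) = -86.0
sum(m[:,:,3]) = -212.0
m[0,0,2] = -81.0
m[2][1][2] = -56.0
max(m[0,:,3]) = -29.0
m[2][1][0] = 69.0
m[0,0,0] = -14.0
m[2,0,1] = -17.0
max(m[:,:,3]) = 85.0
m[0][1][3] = -81.0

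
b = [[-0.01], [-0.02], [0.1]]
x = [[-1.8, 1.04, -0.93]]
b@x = [[0.02, -0.01, 0.01],[0.04, -0.02, 0.02],[-0.18, 0.1, -0.09]]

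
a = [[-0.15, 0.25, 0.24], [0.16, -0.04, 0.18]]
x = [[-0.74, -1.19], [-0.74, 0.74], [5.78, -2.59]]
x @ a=[[-0.08, -0.14, -0.39], [0.23, -0.21, -0.04], [-1.28, 1.55, 0.92]]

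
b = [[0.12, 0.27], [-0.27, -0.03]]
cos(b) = [[1.03,-0.01], [0.01,1.04]]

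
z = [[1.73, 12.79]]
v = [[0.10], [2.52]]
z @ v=[[32.4]]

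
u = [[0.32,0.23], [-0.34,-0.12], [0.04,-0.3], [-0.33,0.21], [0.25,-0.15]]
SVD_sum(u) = [[0.31, -0.01], [-0.34, 0.01], [0.05, -0.0], [-0.34, 0.01], [0.25, -0.01]] + [[0.01, 0.24], [-0.0, -0.13], [-0.01, -0.3], [0.01, 0.20], [-0.00, -0.14]]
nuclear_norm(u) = 1.10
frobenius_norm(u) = 0.78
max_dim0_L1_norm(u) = 1.28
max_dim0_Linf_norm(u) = 0.34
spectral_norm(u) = 0.63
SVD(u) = [[-0.5, 0.5], [0.54, -0.27], [-0.08, -0.63], [0.54, 0.43], [-0.41, -0.30]] @ diag([0.6253924995934498, 0.4730583700266352]) @ [[-1.00, 0.03], [0.03, 1.0]]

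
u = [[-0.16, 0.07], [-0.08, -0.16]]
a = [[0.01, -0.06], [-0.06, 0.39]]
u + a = [[-0.15, 0.01], [-0.14, 0.23]]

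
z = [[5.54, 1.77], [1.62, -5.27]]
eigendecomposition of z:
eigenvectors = [[0.99, -0.16], [0.14, 0.99]]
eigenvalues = [5.8, -5.53]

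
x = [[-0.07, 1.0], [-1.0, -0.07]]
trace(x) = -0.14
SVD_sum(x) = [[-0.07, 0.00], [-1.0, 0.00]] + [[0.0, 1.00], [0.0, -0.07]]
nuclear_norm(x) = 2.00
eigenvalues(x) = [(-0.07+1j), (-0.07-1j)]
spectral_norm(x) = 1.00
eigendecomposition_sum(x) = [[(-0.04+0.5j), (0.5+0.04j)],  [(-0.5-0.04j), -0.04+0.50j]] + [[-0.04-0.50j, 0.50-0.04j], [-0.50+0.04j, (-0.04-0.5j)]]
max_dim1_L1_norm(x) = 1.07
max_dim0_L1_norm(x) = 1.07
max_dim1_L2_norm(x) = 1.0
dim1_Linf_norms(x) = [1.0, 1.0]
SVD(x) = [[-0.07,-1.0], [-1.00,0.07]] @ diag([1.0024470060806208, 1.0024470060806205]) @ [[1.00, 0.0], [-0.0, -1.00]]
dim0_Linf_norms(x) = [1.0, 1.0]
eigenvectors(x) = [[(0.71+0j), (0.71-0j)],[0.71j, -0.71j]]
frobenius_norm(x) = 1.42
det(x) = 1.00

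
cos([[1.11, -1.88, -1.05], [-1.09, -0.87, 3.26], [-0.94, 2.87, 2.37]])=[[0.69, -0.31, 0.52],[-0.07, -0.67, 0.54],[0.26, 0.41, 0.07]]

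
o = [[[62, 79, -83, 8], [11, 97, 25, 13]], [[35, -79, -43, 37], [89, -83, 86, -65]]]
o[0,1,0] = 11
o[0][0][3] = 8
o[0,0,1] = 79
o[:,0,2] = [-83, -43]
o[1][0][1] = -79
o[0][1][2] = 25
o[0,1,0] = 11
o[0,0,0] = 62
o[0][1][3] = 13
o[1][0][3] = 37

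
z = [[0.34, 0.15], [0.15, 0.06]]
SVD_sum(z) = [[0.34, 0.15], [0.15, 0.06]] + [[-0.0, 0.00],[0.0, -0.0]]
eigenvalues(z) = [0.41, -0.01]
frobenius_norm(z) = 0.41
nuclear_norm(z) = 0.41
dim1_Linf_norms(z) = [0.34, 0.15]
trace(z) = 0.40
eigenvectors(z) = [[0.92, -0.40], [0.4, 0.92]]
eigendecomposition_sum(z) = [[0.34, 0.15],[0.15, 0.06]] + [[-0.00, 0.00],[0.0, -0.0]]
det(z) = -0.00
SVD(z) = [[-0.92, -0.40], [-0.40, 0.92]] @ diag([0.40518284528683196, 0.005182845286831895]) @ [[-0.92, -0.40], [0.40, -0.92]]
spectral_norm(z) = 0.41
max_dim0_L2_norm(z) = 0.37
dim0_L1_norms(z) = [0.49, 0.21]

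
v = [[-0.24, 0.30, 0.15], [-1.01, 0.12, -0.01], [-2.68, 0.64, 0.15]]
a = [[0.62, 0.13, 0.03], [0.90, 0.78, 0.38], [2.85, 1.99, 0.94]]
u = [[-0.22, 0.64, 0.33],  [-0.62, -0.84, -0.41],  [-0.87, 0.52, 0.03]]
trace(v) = 0.03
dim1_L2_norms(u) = [0.75, 1.12, 1.01]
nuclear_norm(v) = 3.26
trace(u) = -1.03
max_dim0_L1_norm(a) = 4.37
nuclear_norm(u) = 2.48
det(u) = -0.15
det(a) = 0.00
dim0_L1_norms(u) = [1.71, 2.0, 0.77]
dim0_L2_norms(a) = [3.05, 2.14, 1.01]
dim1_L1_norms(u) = [1.19, 1.87, 1.42]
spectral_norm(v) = 2.95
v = a @ u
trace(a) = 2.34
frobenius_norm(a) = 3.86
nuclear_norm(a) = 4.16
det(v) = -0.00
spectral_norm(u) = 1.28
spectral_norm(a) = 3.85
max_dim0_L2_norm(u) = 1.18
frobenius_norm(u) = 1.69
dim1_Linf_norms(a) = [0.62, 0.9, 2.85]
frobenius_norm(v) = 2.97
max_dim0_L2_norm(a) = 3.05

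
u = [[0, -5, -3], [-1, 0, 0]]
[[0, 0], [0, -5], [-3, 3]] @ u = [[0, 0, 0], [5, 0, 0], [-3, 15, 9]]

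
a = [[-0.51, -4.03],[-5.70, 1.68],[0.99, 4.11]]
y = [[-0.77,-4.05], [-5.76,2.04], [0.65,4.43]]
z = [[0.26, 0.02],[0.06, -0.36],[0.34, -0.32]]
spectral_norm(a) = 6.20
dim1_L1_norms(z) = [0.28, 0.42, 0.66]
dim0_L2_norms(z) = [0.43, 0.48]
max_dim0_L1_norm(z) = 0.7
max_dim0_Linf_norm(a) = 5.7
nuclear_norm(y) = 12.15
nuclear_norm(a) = 11.79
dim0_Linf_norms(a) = [5.7, 4.11]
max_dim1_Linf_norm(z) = 0.36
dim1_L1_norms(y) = [4.82, 7.8, 5.08]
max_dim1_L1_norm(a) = 7.38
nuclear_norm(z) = 0.87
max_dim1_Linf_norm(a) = 5.7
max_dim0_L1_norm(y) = 10.52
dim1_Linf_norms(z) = [0.26, 0.36, 0.34]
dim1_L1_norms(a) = [4.54, 7.38, 5.1]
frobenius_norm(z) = 0.65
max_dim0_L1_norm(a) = 9.82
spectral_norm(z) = 0.58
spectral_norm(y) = 6.61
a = y + z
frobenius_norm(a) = 8.35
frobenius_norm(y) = 8.62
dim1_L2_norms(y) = [4.12, 6.11, 4.48]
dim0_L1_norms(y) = [7.18, 10.52]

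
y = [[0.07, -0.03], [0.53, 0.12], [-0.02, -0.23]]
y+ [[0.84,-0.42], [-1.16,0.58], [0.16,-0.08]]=[[0.91,  -0.45], [-0.63,  0.70], [0.14,  -0.31]]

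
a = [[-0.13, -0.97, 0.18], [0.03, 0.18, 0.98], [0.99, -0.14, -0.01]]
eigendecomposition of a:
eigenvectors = [[(-0.65+0j),(0.25-0.47j),0.25+0.47j],[-0.47+0.00j,(-0.62+0j),(-0.62-0j)],[(0.59+0j),(-0.22-0.53j),-0.22+0.53j]]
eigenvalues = [(-1+0j), (0.52+0.85j), (0.52-0.85j)]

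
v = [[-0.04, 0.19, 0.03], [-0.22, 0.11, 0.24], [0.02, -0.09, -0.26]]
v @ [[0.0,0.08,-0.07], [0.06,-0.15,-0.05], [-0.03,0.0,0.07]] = [[0.01, -0.03, -0.0],[-0.0, -0.03, 0.03],[0.0, 0.02, -0.02]]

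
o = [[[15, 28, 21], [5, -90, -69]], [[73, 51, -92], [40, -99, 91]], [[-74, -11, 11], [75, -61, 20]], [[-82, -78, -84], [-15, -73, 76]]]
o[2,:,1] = [-11, -61]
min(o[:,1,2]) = -69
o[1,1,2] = 91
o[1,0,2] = -92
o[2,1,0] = 75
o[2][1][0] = 75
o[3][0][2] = -84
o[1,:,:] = [[73, 51, -92], [40, -99, 91]]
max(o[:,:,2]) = 91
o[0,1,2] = -69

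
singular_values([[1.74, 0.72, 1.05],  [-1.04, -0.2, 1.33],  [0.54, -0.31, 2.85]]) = [3.4, 2.08, 0.4]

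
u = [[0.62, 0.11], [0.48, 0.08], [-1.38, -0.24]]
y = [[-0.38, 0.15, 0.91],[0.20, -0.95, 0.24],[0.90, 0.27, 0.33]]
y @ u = [[-1.42, -0.25], [-0.66, -0.11], [0.23, 0.04]]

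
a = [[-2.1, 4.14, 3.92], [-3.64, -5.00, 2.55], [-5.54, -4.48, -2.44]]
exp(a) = [[0.04, 0.02, 0.01], [-0.01, 0.03, 0.01], [-0.02, -0.01, 0.04]]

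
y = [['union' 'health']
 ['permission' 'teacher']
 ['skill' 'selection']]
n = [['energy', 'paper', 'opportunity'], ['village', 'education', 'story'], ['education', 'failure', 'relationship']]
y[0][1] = 'health'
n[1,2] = 'story'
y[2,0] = 'skill'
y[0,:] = ['union', 'health']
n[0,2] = 'opportunity'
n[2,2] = 'relationship'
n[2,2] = 'relationship'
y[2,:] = ['skill', 'selection']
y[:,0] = ['union', 'permission', 'skill']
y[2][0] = 'skill'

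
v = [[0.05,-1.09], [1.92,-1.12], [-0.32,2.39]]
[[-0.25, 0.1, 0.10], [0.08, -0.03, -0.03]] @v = [[0.15, 0.40], [-0.04, -0.13]]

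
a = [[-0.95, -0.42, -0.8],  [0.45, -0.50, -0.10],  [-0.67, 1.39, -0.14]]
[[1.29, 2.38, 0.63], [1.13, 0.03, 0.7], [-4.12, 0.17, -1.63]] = a @ [[-0.87, -0.84, 0.21],[-3.27, -0.46, -1.12],[1.14, -1.73, -0.45]]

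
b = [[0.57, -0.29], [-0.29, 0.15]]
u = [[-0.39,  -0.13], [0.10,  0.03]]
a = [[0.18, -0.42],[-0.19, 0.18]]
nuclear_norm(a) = 0.61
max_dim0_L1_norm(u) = 0.49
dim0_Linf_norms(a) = [0.19, 0.42]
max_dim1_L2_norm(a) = 0.46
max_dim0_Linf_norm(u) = 0.39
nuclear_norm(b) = 0.72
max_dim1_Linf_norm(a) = 0.42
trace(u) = -0.36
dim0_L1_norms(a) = [0.37, 0.6]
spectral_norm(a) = 0.52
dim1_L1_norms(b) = [0.86, 0.44]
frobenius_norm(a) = 0.53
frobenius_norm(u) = 0.42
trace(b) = 0.72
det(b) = 0.00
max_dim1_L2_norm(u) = 0.41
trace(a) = 0.36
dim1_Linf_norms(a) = [0.42, 0.19]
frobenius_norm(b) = 0.72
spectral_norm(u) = 0.42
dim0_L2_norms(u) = [0.4, 0.13]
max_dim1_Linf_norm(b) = 0.57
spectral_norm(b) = 0.72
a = u + b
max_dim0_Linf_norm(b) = 0.57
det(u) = 0.00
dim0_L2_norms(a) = [0.26, 0.46]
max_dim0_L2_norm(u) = 0.4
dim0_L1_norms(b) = [0.86, 0.44]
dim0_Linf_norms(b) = [0.57, 0.29]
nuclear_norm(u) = 0.43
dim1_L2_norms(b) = [0.64, 0.33]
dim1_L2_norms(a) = [0.46, 0.26]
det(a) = -0.05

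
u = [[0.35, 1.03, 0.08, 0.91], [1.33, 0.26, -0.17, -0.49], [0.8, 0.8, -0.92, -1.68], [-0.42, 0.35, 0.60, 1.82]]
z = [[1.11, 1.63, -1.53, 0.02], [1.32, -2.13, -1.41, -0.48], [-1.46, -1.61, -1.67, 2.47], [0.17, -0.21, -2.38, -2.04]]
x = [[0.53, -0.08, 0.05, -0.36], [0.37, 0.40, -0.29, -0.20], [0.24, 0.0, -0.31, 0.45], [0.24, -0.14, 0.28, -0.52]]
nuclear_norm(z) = 11.72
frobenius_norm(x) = 1.27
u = x @ z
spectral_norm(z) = 3.91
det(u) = 0.08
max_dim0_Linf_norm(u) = 1.82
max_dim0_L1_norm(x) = 1.53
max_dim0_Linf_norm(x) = 0.53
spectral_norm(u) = 3.07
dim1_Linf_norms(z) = [1.63, 2.13, 2.47, 2.38]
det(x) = -0.00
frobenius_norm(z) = 6.18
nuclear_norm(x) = 2.10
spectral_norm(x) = 0.95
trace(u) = 1.51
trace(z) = -4.73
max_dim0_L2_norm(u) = 2.68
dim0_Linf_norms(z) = [1.46, 2.13, 2.38, 2.47]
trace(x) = 0.10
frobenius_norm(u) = 3.61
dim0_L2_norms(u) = [1.65, 1.38, 1.11, 2.68]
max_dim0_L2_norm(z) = 3.58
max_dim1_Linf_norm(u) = 1.82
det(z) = -56.60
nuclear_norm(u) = 5.63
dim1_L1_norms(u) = [2.37, 2.25, 4.2, 3.19]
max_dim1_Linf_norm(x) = 0.53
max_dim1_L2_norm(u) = 2.22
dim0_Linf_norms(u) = [1.33, 1.03, 0.92, 1.82]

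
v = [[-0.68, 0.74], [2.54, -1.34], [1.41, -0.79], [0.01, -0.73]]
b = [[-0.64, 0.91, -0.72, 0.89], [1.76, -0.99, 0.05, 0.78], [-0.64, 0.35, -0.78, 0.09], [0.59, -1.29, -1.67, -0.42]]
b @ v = [[1.74, -1.77], [-3.63, 2.02], [0.23, -0.39], [-6.04, 3.79]]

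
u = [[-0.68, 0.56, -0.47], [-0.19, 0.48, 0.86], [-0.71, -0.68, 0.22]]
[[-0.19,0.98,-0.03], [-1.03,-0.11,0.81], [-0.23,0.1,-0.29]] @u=[[-0.04,  0.38,  0.93], [0.15,  -1.18,  0.57], [0.34,  0.12,  0.13]]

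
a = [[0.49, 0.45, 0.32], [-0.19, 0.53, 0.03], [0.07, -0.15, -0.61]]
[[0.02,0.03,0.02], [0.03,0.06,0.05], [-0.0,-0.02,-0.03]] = a@[[-0.0, -0.03, -0.04], [0.06, 0.1, 0.07], [-0.01, 0.01, 0.03]]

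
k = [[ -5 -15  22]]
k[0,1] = -15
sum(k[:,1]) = -15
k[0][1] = -15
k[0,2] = 22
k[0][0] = -5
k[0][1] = -15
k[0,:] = [-5, -15, 22]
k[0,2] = 22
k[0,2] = 22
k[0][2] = 22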